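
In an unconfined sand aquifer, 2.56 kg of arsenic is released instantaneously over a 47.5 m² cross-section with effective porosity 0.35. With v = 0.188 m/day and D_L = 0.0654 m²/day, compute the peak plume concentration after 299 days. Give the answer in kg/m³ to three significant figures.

0.00982 kg/m³

The peak of an instantaneous 1D plume sits at x = vt; there the Gaussian factor is 1 and C_max = M/(n_e·A·√(4πDt)), where n_e·A is the pore area the mass is dissolved in.
√(4πDt) = √(4π × 0.0654 × 299) = 15.68 m, so C_max = 2.56/(0.35 × 47.5 × 15.68) = 0.00982 kg/m³.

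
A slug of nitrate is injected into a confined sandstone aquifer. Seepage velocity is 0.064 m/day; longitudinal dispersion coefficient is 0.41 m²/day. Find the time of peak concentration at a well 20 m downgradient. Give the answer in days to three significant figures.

For the 1D instantaneous-source solution, setting ∂C/∂t = 0 at fixed x gives v²t² + 2Dt − x² = 0, so t = (√(D² + v²x²) − D)/v².
√(D² + v²x²) = √(0.41² + 0.064² × 20²) = 1.344; v² = 0.004096.
t = (1.344 − 0.41)/0.004096 = 228 days (vs. the pure-advection estimate x/v = 312 d).

228 days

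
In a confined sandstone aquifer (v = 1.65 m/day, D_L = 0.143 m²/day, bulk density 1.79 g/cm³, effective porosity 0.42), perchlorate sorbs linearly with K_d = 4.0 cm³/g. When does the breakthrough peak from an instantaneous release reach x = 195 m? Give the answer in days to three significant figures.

Retardation factor R = 1 + ρ_b·K_d/n = 1 + 1.79 × 4.0/0.42 = 18.05.
Sorption retards both mechanisms: v_R = v/R = 0.09141 m/day, D_R = D/R = 0.007922 m²/day.
Peak time from v_R²t² + 2D_R t − x² = 0: t = (√(D_R² + v_R²x²) − D_R)/v_R².
√(D_R² + v_R²x²) = √(0.007922² + 0.09141² × 195²) = 17.82; v_R² = 0.008356.
t = (17.82 − 0.007922)/0.008356 = 2130 days.

2130 days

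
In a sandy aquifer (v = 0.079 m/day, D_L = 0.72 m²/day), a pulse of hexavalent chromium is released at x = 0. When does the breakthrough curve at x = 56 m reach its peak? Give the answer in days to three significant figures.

For the 1D instantaneous-source solution, setting ∂C/∂t = 0 at fixed x gives v²t² + 2Dt − x² = 0, so t = (√(D² + v²x²) − D)/v².
√(D² + v²x²) = √(0.72² + 0.079² × 56²) = 4.482; v² = 0.006241.
t = (4.482 − 0.72)/0.006241 = 603 days (vs. the pure-advection estimate x/v = 709 d).

603 days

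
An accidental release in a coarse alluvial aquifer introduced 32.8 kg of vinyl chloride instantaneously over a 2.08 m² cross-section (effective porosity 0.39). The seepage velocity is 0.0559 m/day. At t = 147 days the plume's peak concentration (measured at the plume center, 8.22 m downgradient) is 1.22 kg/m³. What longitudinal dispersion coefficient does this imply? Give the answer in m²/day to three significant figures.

0.595 m²/day

At the plume center C_max = M/(n_e·A·√(4πDt)), so D = M²/(4πt·(n_e·A·C_max)²).
n_e·A·C_max = 0.39 × 2.08 × 1.22 = 0.9897 kg/m.
D = 32.8²/(4π × 147 × 0.9897²) = 0.595 m²/day.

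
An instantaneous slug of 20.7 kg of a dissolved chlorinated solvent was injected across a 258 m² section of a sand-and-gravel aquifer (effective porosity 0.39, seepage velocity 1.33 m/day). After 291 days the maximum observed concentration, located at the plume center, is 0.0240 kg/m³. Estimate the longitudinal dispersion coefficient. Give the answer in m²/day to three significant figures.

At the plume center C_max = M/(n_e·A·√(4πDt)), so D = M²/(4πt·(n_e·A·C_max)²).
n_e·A·C_max = 0.39 × 258 × 0.0240 = 2.415 kg/m.
D = 20.7²/(4π × 291 × 2.415²) = 0.0201 m²/day.

0.0201 m²/day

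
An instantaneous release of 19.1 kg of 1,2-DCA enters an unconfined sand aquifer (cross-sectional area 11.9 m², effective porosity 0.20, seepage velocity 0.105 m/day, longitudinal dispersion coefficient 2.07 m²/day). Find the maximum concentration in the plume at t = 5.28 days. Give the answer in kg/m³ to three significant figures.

The peak of an instantaneous 1D plume sits at x = vt; there the Gaussian factor is 1 and C_max = M/(n_e·A·√(4πDt)), where n_e·A is the pore area the mass is dissolved in.
√(4πDt) = √(4π × 2.07 × 5.28) = 11.72 m, so C_max = 19.1/(0.20 × 11.9 × 11.72) = 0.685 kg/m³.

0.685 kg/m³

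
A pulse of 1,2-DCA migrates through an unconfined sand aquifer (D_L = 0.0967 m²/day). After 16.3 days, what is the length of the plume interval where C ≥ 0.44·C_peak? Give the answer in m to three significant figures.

The plume is Gaussian with σ = √(2Dt) = √(2 × 0.0967 × 16.3) = 1.776 m.
C/C_peak = exp(−Δx²/(2σ²)) = 0.44 ⇒ Δx = σ·√(−2 ln 0.44) = 1.776 × 1.281 = 2.275 m.
Width = 2Δx = 4.55 m.

4.55 m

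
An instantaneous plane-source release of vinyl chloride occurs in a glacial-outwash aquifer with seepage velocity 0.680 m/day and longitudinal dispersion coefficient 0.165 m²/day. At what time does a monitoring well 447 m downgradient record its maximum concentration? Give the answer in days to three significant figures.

657 days

For the 1D instantaneous-source solution, setting ∂C/∂t = 0 at fixed x gives v²t² + 2Dt − x² = 0, so t = (√(D² + v²x²) − D)/v².
√(D² + v²x²) = √(0.165² + 0.680² × 447²) = 304.0; v² = 0.4624.
t = (304.0 − 0.165)/0.4624 = 657 days (vs. the pure-advection estimate x/v = 657 d).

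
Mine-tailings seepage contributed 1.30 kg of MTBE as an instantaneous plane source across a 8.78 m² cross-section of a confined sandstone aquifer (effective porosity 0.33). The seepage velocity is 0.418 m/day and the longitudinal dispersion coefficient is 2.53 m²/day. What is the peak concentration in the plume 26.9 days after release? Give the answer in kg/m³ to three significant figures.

0.0153 kg/m³

The peak of an instantaneous 1D plume sits at x = vt; there the Gaussian factor is 1 and C_max = M/(n_e·A·√(4πDt)), where n_e·A is the pore area the mass is dissolved in.
√(4πDt) = √(4π × 2.53 × 26.9) = 29.24 m, so C_max = 1.30/(0.33 × 8.78 × 29.24) = 0.0153 kg/m³.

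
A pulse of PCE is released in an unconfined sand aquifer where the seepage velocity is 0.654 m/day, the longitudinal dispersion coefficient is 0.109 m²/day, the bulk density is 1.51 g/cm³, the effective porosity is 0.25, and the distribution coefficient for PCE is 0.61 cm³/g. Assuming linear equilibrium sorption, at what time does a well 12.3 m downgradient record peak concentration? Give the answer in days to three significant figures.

Retardation factor R = 1 + ρ_b·K_d/n = 1 + 1.51 × 0.61/0.25 = 4.684.
Sorption retards both mechanisms: v_R = v/R = 0.1396 m/day, D_R = D/R = 0.02327 m²/day.
Peak time from v_R²t² + 2D_R t − x² = 0: t = (√(D_R² + v_R²x²) − D_R)/v_R².
√(D_R² + v_R²x²) = √(0.02327² + 0.1396² × 12.3²) = 1.717; v_R² = 0.01949.
t = (1.717 − 0.02327)/0.01949 = 86.9 days.

86.9 days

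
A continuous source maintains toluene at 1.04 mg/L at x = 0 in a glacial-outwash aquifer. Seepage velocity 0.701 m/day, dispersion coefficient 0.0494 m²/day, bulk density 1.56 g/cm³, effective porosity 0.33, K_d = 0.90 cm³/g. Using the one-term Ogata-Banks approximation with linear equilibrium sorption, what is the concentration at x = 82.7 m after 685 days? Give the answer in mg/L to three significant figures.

1.03 mg/L

Retardation factor R = 1 + ρ_b·K_d/n = 1 + 1.56 × 0.90/0.33 = 5.255.
Sorption retards both mechanisms: v_R = v/R = 0.1334 m/day, D_R = D/R = 0.009401 m²/day.
v_R·t = 0.1334 × 685 = 91.379 m; 2√(D_R t) = 5.075 m; argument = (82.7 − 91.379)/5.075 = -1.710.
C = C₀ × ½·erfc(-1.710) = 1.04 × 0.9922 = 1.03 mg/L.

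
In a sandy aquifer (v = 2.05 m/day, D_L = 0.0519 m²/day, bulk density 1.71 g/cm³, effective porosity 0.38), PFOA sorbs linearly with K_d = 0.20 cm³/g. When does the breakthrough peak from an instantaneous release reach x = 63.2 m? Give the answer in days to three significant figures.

Retardation factor R = 1 + ρ_b·K_d/n = 1 + 1.71 × 0.20/0.38 = 1.900.
Sorption retards both mechanisms: v_R = v/R = 1.079 m/day, D_R = D/R = 0.02732 m²/day.
Peak time from v_R²t² + 2D_R t − x² = 0: t = (√(D_R² + v_R²x²) − D_R)/v_R².
√(D_R² + v_R²x²) = √(0.02732² + 1.079² × 63.2²) = 68.19; v_R² = 1.164.
t = (68.19 − 0.02732)/1.164 = 58.6 days.

58.6 days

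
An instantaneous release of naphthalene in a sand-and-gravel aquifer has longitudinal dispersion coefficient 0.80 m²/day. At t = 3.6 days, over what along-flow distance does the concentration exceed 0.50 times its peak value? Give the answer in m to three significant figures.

The plume is Gaussian with σ = √(2Dt) = √(2 × 0.80 × 3.6) = 2.400 m.
C/C_peak = exp(−Δx²/(2σ²)) = 0.50 ⇒ Δx = σ·√(−2 ln 0.50) = 2.400 × 1.177 = 2.825 m.
Width = 2Δx = 5.65 m.

5.65 m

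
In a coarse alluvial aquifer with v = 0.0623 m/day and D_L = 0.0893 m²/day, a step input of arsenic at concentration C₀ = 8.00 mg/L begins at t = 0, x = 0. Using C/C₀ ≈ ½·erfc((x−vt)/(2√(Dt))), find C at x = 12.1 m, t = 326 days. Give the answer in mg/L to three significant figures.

For a continuous step input, C/C₀ ≈ ½·erfc((x−vt)/(2√(Dt))).
vt = 0.0623 × 326 = 20.3098 m and 2√(Dt) = 2√(0.0893 × 326) = 10.79 m.
Argument (x−vt)/(2√(Dt)) = (12.1 − 20.3098)/10.79 = -0.7609; ½·erfc(-0.7609) = 0.8591.
C = 8.00 × 0.8591 = 6.87 mg/L.

6.87 mg/L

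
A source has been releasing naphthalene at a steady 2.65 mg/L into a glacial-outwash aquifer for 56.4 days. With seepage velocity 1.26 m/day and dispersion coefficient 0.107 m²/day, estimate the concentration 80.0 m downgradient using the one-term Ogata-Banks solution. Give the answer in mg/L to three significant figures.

For a continuous step input, C/C₀ ≈ ½·erfc((x−vt)/(2√(Dt))).
vt = 1.26 × 56.4 = 71.064 m and 2√(Dt) = 2√(0.107 × 56.4) = 4.913 m.
Argument (x−vt)/(2√(Dt)) = (80.0 − 71.064)/4.913 = 1.819; ½·erfc(1.819) = 0.005049.
C = 2.65 × 0.005049 = 0.0134 mg/L.

0.0134 mg/L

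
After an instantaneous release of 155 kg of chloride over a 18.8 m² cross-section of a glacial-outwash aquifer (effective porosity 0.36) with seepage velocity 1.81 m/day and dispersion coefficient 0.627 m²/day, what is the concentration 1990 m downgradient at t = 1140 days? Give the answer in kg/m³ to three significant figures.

For an instantaneous plane source, C(x,t) = M/(n_e·A·√(4πDt)) · exp(−(x−vt)²/(4Dt)), with n_e·A the pore (flow) area.
Plume center vt = 1.81 × 1140 = 2063.4 m, so the well at 1990 m is 73.4 m upgradient of the peak.
√(4πDt) = 94.77 m, giving peak height M/(n_e·A·√(4πDt)) = 155/(0.36 × 18.8 × 94.77) = 0.2417 kg/m³.
(x−vt)²/(4Dt) = (-73.4)²/(4 × 0.627 × 1140) = 1.884; exp(−1.884) = 0.1520.
C = 0.2417 × 0.1520 = 0.0367 kg/m³.

0.0367 kg/m³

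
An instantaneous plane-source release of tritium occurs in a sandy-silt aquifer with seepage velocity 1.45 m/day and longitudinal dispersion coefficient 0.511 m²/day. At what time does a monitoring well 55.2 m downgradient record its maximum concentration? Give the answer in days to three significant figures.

For the 1D instantaneous-source solution, setting ∂C/∂t = 0 at fixed x gives v²t² + 2Dt − x² = 0, so t = (√(D² + v²x²) − D)/v².
√(D² + v²x²) = √(0.511² + 1.45² × 55.2²) = 80.04; v² = 2.1025.
t = (80.04 − 0.511)/2.1025 = 37.8 days (vs. the pure-advection estimate x/v = 38.1 d).

37.8 days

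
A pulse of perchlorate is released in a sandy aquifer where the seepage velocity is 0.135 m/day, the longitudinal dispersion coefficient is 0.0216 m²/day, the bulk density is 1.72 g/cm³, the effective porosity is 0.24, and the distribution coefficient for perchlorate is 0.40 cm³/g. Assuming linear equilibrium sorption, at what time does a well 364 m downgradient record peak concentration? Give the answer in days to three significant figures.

10400 days

Retardation factor R = 1 + ρ_b·K_d/n = 1 + 1.72 × 0.40/0.24 = 3.867.
Sorption retards both mechanisms: v_R = v/R = 0.03491 m/day, D_R = D/R = 0.005586 m²/day.
Peak time from v_R²t² + 2D_R t − x² = 0: t = (√(D_R² + v_R²x²) − D_R)/v_R².
√(D_R² + v_R²x²) = √(0.005586² + 0.03491² × 364²) = 12.71; v_R² = 0.001219.
t = (12.71 − 0.005586)/0.001219 = 10400 days.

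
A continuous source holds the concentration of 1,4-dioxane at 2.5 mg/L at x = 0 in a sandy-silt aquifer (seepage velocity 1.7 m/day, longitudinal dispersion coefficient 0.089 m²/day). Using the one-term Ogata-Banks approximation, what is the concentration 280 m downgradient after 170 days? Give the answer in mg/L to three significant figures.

2.37 mg/L

For a continuous step input, C/C₀ ≈ ½·erfc((x−vt)/(2√(Dt))).
vt = 1.7 × 170 = 289 m and 2√(Dt) = 2√(0.089 × 170) = 7.779 m.
Argument (x−vt)/(2√(Dt)) = (280 − 289)/7.779 = -1.157; ½·erfc(-1.157) = 0.9491.
C = 2.5 × 0.9491 = 2.37 mg/L.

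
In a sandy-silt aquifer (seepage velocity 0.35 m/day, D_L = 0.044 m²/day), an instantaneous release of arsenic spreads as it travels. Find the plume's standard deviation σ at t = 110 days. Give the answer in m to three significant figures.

Dispersive spreading gives a Gaussian with σ² = 2Dt; advection only shifts the center.
σ = √(2 × 0.044 × 110) = 3.11 m.

3.11 m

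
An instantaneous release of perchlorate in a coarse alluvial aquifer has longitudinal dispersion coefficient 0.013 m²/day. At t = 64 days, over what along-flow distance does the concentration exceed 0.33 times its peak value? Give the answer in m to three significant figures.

3.84 m

The plume is Gaussian with σ = √(2Dt) = √(2 × 0.013 × 64) = 1.290 m.
C/C_peak = exp(−Δx²/(2σ²)) = 0.33 ⇒ Δx = σ·√(−2 ln 0.33) = 1.290 × 1.489 = 1.921 m.
Width = 2Δx = 3.84 m.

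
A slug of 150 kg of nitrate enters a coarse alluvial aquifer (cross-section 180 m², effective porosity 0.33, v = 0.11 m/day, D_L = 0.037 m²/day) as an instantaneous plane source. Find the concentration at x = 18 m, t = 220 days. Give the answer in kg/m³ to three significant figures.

0.0767 kg/m³

For an instantaneous plane source, C(x,t) = M/(n_e·A·√(4πDt)) · exp(−(x−vt)²/(4Dt)), with n_e·A the pore (flow) area.
Plume center vt = 0.11 × 220 = 24.2 m, so the well at 18 m is 6.2 m upgradient of the peak.
√(4πDt) = 10.11 m, giving peak height M/(n_e·A·√(4πDt)) = 150/(0.33 × 180 × 10.11) = 0.2498 kg/m³.
(x−vt)²/(4Dt) = (-6.2)²/(4 × 0.037 × 220) = 1.181; exp(−1.181) = 0.3070.
C = 0.2498 × 0.3070 = 0.0767 kg/m³.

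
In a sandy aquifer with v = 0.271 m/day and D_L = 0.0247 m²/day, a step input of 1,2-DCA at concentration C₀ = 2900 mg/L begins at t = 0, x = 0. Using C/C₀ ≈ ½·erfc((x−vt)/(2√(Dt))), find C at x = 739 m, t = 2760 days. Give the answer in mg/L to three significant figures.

2260 mg/L

For a continuous step input, C/C₀ ≈ ½·erfc((x−vt)/(2√(Dt))).
vt = 0.271 × 2760 = 747.96 m and 2√(Dt) = 2√(0.0247 × 2760) = 16.51 m.
Argument (x−vt)/(2√(Dt)) = (739 − 747.96)/16.51 = -0.5427; ½·erfc(-0.5427) = 0.7786.
C = 2900 × 0.7786 = 2260 mg/L.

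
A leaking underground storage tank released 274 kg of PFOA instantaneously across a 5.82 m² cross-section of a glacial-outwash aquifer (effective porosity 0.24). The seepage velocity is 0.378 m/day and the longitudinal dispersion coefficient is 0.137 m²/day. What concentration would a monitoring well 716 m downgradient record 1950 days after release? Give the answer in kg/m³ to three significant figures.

For an instantaneous plane source, C(x,t) = M/(n_e·A·√(4πDt)) · exp(−(x−vt)²/(4Dt)), with n_e·A the pore (flow) area.
Plume center vt = 0.378 × 1950 = 737.1 m, so the well at 716 m is 21.1 m upgradient of the peak.
√(4πDt) = 57.94 m, giving peak height M/(n_e·A·√(4πDt)) = 274/(0.24 × 5.82 × 57.94) = 3.386 kg/m³.
(x−vt)²/(4Dt) = (-21.1)²/(4 × 0.137 × 1950) = 0.4166; exp(−0.4166) = 0.6593.
C = 3.386 × 0.6593 = 2.23 kg/m³.

2.23 kg/m³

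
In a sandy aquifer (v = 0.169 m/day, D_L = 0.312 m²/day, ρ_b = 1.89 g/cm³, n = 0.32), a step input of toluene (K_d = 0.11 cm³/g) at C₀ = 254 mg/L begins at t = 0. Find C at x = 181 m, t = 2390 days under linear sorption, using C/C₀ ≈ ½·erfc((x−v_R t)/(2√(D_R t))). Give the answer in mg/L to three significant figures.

Retardation factor R = 1 + ρ_b·K_d/n = 1 + 1.89 × 0.11/0.32 = 1.650.
Sorption retards both mechanisms: v_R = v/R = 0.1024 m/day, D_R = D/R = 0.1891 m²/day.
v_R·t = 0.1024 × 2390 = 244.736 m; 2√(D_R t) = 42.52 m; argument = (181 − 244.736)/42.52 = -1.499.
C = C₀ × ½·erfc(-1.499) = 254 × 0.9830 = 250 mg/L.

250 mg/L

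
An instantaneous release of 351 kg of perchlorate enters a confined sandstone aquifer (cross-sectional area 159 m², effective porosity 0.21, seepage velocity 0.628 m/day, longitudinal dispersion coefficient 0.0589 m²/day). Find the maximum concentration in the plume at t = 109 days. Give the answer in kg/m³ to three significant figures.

1.17 kg/m³

The peak of an instantaneous 1D plume sits at x = vt; there the Gaussian factor is 1 and C_max = M/(n_e·A·√(4πDt)), where n_e·A is the pore area the mass is dissolved in.
√(4πDt) = √(4π × 0.0589 × 109) = 8.982 m, so C_max = 351/(0.21 × 159 × 8.982) = 1.17 kg/m³.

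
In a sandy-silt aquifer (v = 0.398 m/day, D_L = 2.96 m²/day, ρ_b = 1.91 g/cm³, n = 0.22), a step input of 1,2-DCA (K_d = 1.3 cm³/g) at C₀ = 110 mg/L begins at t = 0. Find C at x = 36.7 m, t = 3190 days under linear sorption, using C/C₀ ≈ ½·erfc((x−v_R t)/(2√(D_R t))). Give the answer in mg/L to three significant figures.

105 mg/L

Retardation factor R = 1 + ρ_b·K_d/n = 1 + 1.91 × 1.3/0.22 = 12.29.
Sorption retards both mechanisms: v_R = v/R = 0.03238 m/day, D_R = D/R = 0.2408 m²/day.
v_R·t = 0.03238 × 3190 = 103.2922 m; 2√(D_R t) = 55.43 m; argument = (36.7 − 103.2922)/55.43 = -1.201.
C = C₀ × ½·erfc(-1.201) = 110 × 0.9553 = 105 mg/L.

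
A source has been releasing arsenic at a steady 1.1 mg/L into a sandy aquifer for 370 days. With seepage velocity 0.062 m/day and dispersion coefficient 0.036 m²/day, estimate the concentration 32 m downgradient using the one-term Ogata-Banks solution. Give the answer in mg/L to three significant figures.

0.0436 mg/L

For a continuous step input, C/C₀ ≈ ½·erfc((x−vt)/(2√(Dt))).
vt = 0.062 × 370 = 22.94 m and 2√(Dt) = 2√(0.036 × 370) = 7.299 m.
Argument (x−vt)/(2√(Dt)) = (32 − 22.94)/7.299 = 1.241; ½·erfc(1.241) = 0.03963.
C = 1.1 × 0.03963 = 0.0436 mg/L.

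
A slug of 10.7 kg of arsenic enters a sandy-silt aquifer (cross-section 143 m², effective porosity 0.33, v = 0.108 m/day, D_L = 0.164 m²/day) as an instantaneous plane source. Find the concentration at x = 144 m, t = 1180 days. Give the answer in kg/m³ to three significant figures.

0.00323 kg/m³

For an instantaneous plane source, C(x,t) = M/(n_e·A·√(4πDt)) · exp(−(x−vt)²/(4Dt)), with n_e·A the pore (flow) area.
Plume center vt = 0.108 × 1180 = 127.44 m, so the well at 144 m is 16.56 m downgradient of the peak.
√(4πDt) = 49.31 m, giving peak height M/(n_e·A·√(4πDt)) = 10.7/(0.33 × 143 × 49.31) = 0.004598 kg/m³.
(x−vt)²/(4Dt) = (16.56)²/(4 × 0.164 × 1180) = 0.3543; exp(−0.3543) = 0.7017.
C = 0.004598 × 0.7017 = 0.00323 kg/m³.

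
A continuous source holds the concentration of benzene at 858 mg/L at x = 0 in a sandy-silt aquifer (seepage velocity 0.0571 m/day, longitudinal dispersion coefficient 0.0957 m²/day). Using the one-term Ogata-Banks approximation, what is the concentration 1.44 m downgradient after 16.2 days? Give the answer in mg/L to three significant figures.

330 mg/L

For a continuous step input, C/C₀ ≈ ½·erfc((x−vt)/(2√(Dt))).
vt = 0.0571 × 16.2 = 0.92502 m and 2√(Dt) = 2√(0.0957 × 16.2) = 2.490 m.
Argument (x−vt)/(2√(Dt)) = (1.44 − 0.92502)/2.490 = 0.2068; ½·erfc(0.2068) = 0.3850.
C = 858 × 0.3850 = 330 mg/L.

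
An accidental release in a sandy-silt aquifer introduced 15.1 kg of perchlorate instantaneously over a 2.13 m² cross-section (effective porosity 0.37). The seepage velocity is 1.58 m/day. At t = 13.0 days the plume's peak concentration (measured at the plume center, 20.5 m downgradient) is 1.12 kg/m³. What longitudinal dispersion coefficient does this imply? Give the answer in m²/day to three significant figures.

At the plume center C_max = M/(n_e·A·√(4πDt)), so D = M²/(4πt·(n_e·A·C_max)²).
n_e·A·C_max = 0.37 × 2.13 × 1.12 = 0.8827 kg/m.
D = 15.1²/(4π × 13.0 × 0.8827²) = 1.79 m²/day.

1.79 m²/day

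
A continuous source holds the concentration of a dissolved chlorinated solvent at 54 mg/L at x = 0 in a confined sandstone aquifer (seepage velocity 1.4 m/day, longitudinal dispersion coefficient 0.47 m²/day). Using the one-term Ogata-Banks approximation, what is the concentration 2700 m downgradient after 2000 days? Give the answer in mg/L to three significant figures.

For a continuous step input, C/C₀ ≈ ½·erfc((x−vt)/(2√(Dt))).
vt = 1.4 × 2000 = 2800 m and 2√(Dt) = 2√(0.47 × 2000) = 61.32 m.
Argument (x−vt)/(2√(Dt)) = (2700 − 2800)/61.32 = -1.631; ½·erfc(-1.631) = 0.9895.
C = 54 × 0.9895 = 53.4 mg/L.

53.4 mg/L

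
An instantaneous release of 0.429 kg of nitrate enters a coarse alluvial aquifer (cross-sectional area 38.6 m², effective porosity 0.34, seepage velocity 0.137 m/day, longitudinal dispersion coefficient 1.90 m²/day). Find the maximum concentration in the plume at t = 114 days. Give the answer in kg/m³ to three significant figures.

0.000627 kg/m³

The peak of an instantaneous 1D plume sits at x = vt; there the Gaussian factor is 1 and C_max = M/(n_e·A·√(4πDt)), where n_e·A is the pore area the mass is dissolved in.
√(4πDt) = √(4π × 1.90 × 114) = 52.17 m, so C_max = 0.429/(0.34 × 38.6 × 52.17) = 0.000627 kg/m³.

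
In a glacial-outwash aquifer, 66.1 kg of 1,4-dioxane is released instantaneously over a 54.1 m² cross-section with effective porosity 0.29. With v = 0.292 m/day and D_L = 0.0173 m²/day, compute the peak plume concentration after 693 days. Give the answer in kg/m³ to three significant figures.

The peak of an instantaneous 1D plume sits at x = vt; there the Gaussian factor is 1 and C_max = M/(n_e·A·√(4πDt)), where n_e·A is the pore area the mass is dissolved in.
√(4πDt) = √(4π × 0.0173 × 693) = 12.27 m, so C_max = 66.1/(0.29 × 54.1 × 12.27) = 0.343 kg/m³.

0.343 kg/m³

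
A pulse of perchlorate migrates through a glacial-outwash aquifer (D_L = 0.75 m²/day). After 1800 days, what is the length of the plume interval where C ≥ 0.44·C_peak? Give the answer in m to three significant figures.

The plume is Gaussian with σ = √(2Dt) = √(2 × 0.75 × 1800) = 51.96 m.
C/C_peak = exp(−Δx²/(2σ²)) = 0.44 ⇒ Δx = σ·√(−2 ln 0.44) = 51.96 × 1.281 = 66.56 m.
Width = 2Δx = 133 m.

133 m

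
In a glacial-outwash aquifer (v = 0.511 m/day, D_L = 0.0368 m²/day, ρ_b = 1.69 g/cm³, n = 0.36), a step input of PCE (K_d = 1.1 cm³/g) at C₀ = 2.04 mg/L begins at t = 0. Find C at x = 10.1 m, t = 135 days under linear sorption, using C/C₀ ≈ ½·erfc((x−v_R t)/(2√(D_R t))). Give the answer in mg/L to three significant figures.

1.64 mg/L

Retardation factor R = 1 + ρ_b·K_d/n = 1 + 1.69 × 1.1/0.36 = 6.164.
Sorption retards both mechanisms: v_R = v/R = 0.08290 m/day, D_R = D/R = 0.005970 m²/day.
v_R·t = 0.08290 × 135 = 11.1915 m; 2√(D_R t) = 1.795 m; argument = (10.1 − 11.1915)/1.795 = -0.6081.
C = C₀ × ½·erfc(-0.6081) = 2.04 × 0.8051 = 1.64 mg/L.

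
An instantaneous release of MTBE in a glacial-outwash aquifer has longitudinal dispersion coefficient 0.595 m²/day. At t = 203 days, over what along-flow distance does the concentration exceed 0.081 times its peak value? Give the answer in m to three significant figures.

69.7 m

The plume is Gaussian with σ = √(2Dt) = √(2 × 0.595 × 203) = 15.54 m.
C/C_peak = exp(−Δx²/(2σ²)) = 0.081 ⇒ Δx = σ·√(−2 ln 0.081) = 15.54 × 2.242 = 34.84 m.
Width = 2Δx = 69.7 m.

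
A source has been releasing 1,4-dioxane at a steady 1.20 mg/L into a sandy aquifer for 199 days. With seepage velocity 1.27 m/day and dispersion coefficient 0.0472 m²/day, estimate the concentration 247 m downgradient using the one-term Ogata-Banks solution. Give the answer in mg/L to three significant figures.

1.09 mg/L

For a continuous step input, C/C₀ ≈ ½·erfc((x−vt)/(2√(Dt))).
vt = 1.27 × 199 = 252.73 m and 2√(Dt) = 2√(0.0472 × 199) = 6.130 m.
Argument (x−vt)/(2√(Dt)) = (247 − 252.73)/6.130 = -0.9347; ½·erfc(-0.9347) = 0.9069.
C = 1.20 × 0.9069 = 1.09 mg/L.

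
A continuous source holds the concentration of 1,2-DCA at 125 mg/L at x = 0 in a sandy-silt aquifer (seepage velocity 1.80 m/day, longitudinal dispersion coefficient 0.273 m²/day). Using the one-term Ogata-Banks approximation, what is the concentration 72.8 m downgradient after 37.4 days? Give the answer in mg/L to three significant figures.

For a continuous step input, C/C₀ ≈ ½·erfc((x−vt)/(2√(Dt))).
vt = 1.80 × 37.4 = 67.32 m and 2√(Dt) = 2√(0.273 × 37.4) = 6.391 m.
Argument (x−vt)/(2√(Dt)) = (72.8 − 67.32)/6.391 = 0.8575; ½·erfc(0.8575) = 0.1126.
C = 125 × 0.1126 = 14.1 mg/L.

14.1 mg/L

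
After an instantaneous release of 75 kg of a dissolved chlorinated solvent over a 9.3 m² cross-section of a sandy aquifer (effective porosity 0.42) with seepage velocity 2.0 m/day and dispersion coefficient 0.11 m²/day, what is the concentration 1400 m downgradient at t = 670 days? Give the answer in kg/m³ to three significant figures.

3.14e-06 kg/m³

For an instantaneous plane source, C(x,t) = M/(n_e·A·√(4πDt)) · exp(−(x−vt)²/(4Dt)), with n_e·A the pore (flow) area.
Plume center vt = 2.0 × 670 = 1340 m, so the well at 1400 m is 60 m downgradient of the peak.
√(4πDt) = 30.43 m, giving peak height M/(n_e·A·√(4πDt)) = 75/(0.42 × 9.3 × 30.43) = 0.6310 kg/m³.
(x−vt)²/(4Dt) = (60)²/(4 × 0.11 × 670) = 12.21; exp(−12.21) = 4.980e-06.
C = 0.6310 × 4.980e-06 = 3.14e-06 kg/m³.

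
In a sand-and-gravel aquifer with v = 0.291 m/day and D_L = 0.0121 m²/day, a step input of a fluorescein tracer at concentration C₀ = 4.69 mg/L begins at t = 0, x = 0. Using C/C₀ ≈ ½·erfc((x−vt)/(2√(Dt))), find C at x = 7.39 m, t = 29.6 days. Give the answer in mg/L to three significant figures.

For a continuous step input, C/C₀ ≈ ½·erfc((x−vt)/(2√(Dt))).
vt = 0.291 × 29.6 = 8.6136 m and 2√(Dt) = 2√(0.0121 × 29.6) = 1.197 m.
Argument (x−vt)/(2√(Dt)) = (7.39 − 8.6136)/1.197 = -1.022; ½·erfc(-1.022) = 0.9258.
C = 4.69 × 0.9258 = 4.34 mg/L.

4.34 mg/L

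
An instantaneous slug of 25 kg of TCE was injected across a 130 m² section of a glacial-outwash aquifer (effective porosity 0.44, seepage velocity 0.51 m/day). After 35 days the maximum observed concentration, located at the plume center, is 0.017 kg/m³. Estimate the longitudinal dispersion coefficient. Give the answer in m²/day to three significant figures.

1.50 m²/day

At the plume center C_max = M/(n_e·A·√(4πDt)), so D = M²/(4πt·(n_e·A·C_max)²).
n_e·A·C_max = 0.44 × 130 × 0.017 = 0.9724 kg/m.
D = 25²/(4π × 35 × 0.9724²) = 1.50 m²/day.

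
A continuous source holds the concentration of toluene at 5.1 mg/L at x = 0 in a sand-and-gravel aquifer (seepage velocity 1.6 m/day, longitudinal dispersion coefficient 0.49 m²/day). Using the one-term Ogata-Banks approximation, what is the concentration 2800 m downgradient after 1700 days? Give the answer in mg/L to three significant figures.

0.127 mg/L

For a continuous step input, C/C₀ ≈ ½·erfc((x−vt)/(2√(Dt))).
vt = 1.6 × 1700 = 2720 m and 2√(Dt) = 2√(0.49 × 1700) = 57.72 m.
Argument (x−vt)/(2√(Dt)) = (2800 − 2720)/57.72 = 1.386; ½·erfc(1.386) = 0.02499.
C = 5.1 × 0.02499 = 0.127 mg/L.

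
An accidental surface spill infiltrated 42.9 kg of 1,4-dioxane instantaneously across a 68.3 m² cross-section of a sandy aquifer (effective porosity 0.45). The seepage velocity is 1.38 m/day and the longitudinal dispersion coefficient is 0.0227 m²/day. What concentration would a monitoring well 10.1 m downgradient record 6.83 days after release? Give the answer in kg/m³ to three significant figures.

For an instantaneous plane source, C(x,t) = M/(n_e·A·√(4πDt)) · exp(−(x−vt)²/(4Dt)), with n_e·A the pore (flow) area.
Plume center vt = 1.38 × 6.83 = 9.4254 m, so the well at 10.1 m is 0.6746 m downgradient of the peak.
√(4πDt) = 1.396 m, giving peak height M/(n_e·A·√(4πDt)) = 42.9/(0.45 × 68.3 × 1.396) = 0.9999 kg/m³.
(x−vt)²/(4Dt) = (0.6746)²/(4 × 0.0227 × 6.83) = 0.7338; exp(−0.7338) = 0.4801.
C = 0.9999 × 0.4801 = 0.480 kg/m³.

0.480 kg/m³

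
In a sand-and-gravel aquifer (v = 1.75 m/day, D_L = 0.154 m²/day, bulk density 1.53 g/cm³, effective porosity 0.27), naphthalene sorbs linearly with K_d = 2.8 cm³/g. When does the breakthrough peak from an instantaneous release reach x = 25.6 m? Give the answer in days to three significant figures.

Retardation factor R = 1 + ρ_b·K_d/n = 1 + 1.53 × 2.8/0.27 = 16.87.
Sorption retards both mechanisms: v_R = v/R = 0.1037 m/day, D_R = D/R = 0.009129 m²/day.
Peak time from v_R²t² + 2D_R t − x² = 0: t = (√(D_R² + v_R²x²) − D_R)/v_R².
√(D_R² + v_R²x²) = √(0.009129² + 0.1037² × 25.6²) = 2.655; v_R² = 0.01075.
t = (2.655 − 0.009129)/0.01075 = 246 days.

246 days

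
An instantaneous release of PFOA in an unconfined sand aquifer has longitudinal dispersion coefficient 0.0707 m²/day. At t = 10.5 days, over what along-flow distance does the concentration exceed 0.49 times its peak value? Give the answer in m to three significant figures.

The plume is Gaussian with σ = √(2Dt) = √(2 × 0.0707 × 10.5) = 1.218 m.
C/C_peak = exp(−Δx²/(2σ²)) = 0.49 ⇒ Δx = σ·√(−2 ln 0.49) = 1.218 × 1.194 = 1.454 m.
Width = 2Δx = 2.91 m.

2.91 m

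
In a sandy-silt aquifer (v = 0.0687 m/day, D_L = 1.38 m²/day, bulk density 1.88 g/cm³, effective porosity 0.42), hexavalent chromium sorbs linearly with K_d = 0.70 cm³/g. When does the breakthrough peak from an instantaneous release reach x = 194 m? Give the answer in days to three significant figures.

Retardation factor R = 1 + ρ_b·K_d/n = 1 + 1.88 × 0.70/0.42 = 4.133.
Sorption retards both mechanisms: v_R = v/R = 0.01662 m/day, D_R = D/R = 0.3339 m²/day.
Peak time from v_R²t² + 2D_R t − x² = 0: t = (√(D_R² + v_R²x²) − D_R)/v_R².
√(D_R² + v_R²x²) = √(0.3339² + 0.01662² × 194²) = 3.242; v_R² = 0.0002762.
t = (3.242 − 0.3339)/0.0002762 = 10500 days.

10500 days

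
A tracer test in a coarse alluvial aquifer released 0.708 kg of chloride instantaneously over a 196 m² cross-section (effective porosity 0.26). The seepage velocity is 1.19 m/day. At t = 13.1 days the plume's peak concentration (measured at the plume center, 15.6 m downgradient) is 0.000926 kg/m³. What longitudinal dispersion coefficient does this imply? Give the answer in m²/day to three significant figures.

At the plume center C_max = M/(n_e·A·√(4πDt)), so D = M²/(4πt·(n_e·A·C_max)²).
n_e·A·C_max = 0.26 × 196 × 0.000926 = 0.04719 kg/m.
D = 0.708²/(4π × 13.1 × 0.04719²) = 1.37 m²/day.

1.37 m²/day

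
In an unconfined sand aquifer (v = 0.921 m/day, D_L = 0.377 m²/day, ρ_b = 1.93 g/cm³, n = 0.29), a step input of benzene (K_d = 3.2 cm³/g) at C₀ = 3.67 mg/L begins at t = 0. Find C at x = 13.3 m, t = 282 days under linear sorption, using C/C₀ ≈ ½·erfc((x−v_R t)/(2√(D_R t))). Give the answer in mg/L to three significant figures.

1.09 mg/L

Retardation factor R = 1 + ρ_b·K_d/n = 1 + 1.93 × 3.2/0.29 = 22.30.
Sorption retards both mechanisms: v_R = v/R = 0.04130 m/day, D_R = D/R = 0.01691 m²/day.
v_R·t = 0.04130 × 282 = 11.6466 m; 2√(D_R t) = 4.367 m; argument = (13.3 − 11.6466)/4.367 = 0.3786.
C = C₀ × ½·erfc(0.3786) = 3.67 × 0.2962 = 1.09 mg/L.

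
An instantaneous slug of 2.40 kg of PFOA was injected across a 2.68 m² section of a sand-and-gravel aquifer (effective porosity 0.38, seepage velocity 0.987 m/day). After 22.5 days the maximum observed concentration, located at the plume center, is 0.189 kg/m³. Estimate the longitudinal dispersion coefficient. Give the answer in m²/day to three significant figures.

0.550 m²/day

At the plume center C_max = M/(n_e·A·√(4πDt)), so D = M²/(4πt·(n_e·A·C_max)²).
n_e·A·C_max = 0.38 × 2.68 × 0.189 = 0.1925 kg/m.
D = 2.40²/(4π × 22.5 × 0.1925²) = 0.550 m²/day.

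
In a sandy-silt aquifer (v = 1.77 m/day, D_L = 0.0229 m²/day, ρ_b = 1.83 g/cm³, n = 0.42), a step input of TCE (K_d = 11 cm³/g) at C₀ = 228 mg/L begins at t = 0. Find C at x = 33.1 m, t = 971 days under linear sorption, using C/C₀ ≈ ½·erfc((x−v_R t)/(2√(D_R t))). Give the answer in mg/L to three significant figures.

Retardation factor R = 1 + ρ_b·K_d/n = 1 + 1.83 × 11/0.42 = 48.93.
Sorption retards both mechanisms: v_R = v/R = 0.03617 m/day, D_R = D/R = 0.0004680 m²/day.
v_R·t = 0.03617 × 971 = 35.12107 m; 2√(D_R t) = 1.348 m; argument = (33.1 − 35.12107)/1.348 = -1.499.
C = C₀ × ½·erfc(-1.499) = 228 × 0.9830 = 224 mg/L.

224 mg/L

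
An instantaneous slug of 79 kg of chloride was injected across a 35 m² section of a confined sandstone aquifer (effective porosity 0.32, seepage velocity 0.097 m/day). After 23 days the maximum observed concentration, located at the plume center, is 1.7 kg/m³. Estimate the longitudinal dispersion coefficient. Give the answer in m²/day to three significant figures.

0.0596 m²/day

At the plume center C_max = M/(n_e·A·√(4πDt)), so D = M²/(4πt·(n_e·A·C_max)²).
n_e·A·C_max = 0.32 × 35 × 1.7 = 19.04 kg/m.
D = 79²/(4π × 23 × 19.04²) = 0.0596 m²/day.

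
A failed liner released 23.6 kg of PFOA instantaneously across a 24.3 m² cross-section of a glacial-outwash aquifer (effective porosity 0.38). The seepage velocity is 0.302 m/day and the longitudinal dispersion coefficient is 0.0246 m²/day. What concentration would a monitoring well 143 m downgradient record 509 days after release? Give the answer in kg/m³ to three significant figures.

0.0206 kg/m³

For an instantaneous plane source, C(x,t) = M/(n_e·A·√(4πDt)) · exp(−(x−vt)²/(4Dt)), with n_e·A the pore (flow) area.
Plume center vt = 0.302 × 509 = 153.718 m, so the well at 143 m is 10.718 m upgradient of the peak.
√(4πDt) = 12.54 m, giving peak height M/(n_e·A·√(4πDt)) = 23.6/(0.38 × 24.3 × 12.54) = 0.2038 kg/m³.
(x−vt)²/(4Dt) = (-10.718)²/(4 × 0.0246 × 509) = 2.294; exp(−2.294) = 0.1009.
C = 0.2038 × 0.1009 = 0.0206 kg/m³.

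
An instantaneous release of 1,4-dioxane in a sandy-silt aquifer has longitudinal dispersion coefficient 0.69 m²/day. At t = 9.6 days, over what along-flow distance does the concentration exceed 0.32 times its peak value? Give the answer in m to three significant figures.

The plume is Gaussian with σ = √(2Dt) = √(2 × 0.69 × 9.6) = 3.640 m.
C/C_peak = exp(−Δx²/(2σ²)) = 0.32 ⇒ Δx = σ·√(−2 ln 0.32) = 3.640 × 1.510 = 5.496 m.
Width = 2Δx = 11.0 m.

11.0 m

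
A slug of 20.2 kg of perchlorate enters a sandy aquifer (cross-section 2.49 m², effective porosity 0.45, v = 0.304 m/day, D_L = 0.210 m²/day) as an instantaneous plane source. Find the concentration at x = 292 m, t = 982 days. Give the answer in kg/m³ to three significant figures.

For an instantaneous plane source, C(x,t) = M/(n_e·A·√(4πDt)) · exp(−(x−vt)²/(4Dt)), with n_e·A the pore (flow) area.
Plume center vt = 0.304 × 982 = 298.528 m, so the well at 292 m is 6.528 m upgradient of the peak.
√(4πDt) = 50.91 m, giving peak height M/(n_e·A·√(4πDt)) = 20.2/(0.45 × 2.49 × 50.91) = 0.3541 kg/m³.
(x−vt)²/(4Dt) = (-6.528)²/(4 × 0.210 × 982) = 0.05166; exp(−0.05166) = 0.9497.
C = 0.3541 × 0.9497 = 0.336 kg/m³.

0.336 kg/m³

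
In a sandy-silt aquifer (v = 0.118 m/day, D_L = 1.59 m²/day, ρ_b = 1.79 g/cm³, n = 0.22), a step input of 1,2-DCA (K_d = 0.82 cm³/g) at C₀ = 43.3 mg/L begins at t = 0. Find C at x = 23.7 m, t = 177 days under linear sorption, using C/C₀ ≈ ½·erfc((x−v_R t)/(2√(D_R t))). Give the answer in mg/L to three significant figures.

Retardation factor R = 1 + ρ_b·K_d/n = 1 + 1.79 × 0.82/0.22 = 7.672.
Sorption retards both mechanisms: v_R = v/R = 0.01538 m/day, D_R = D/R = 0.2072 m²/day.
v_R·t = 0.01538 × 177 = 2.72226 m; 2√(D_R t) = 12.11 m; argument = (23.7 − 2.72226)/12.11 = 1.732.
C = C₀ × ½·erfc(1.732) = 43.3 × 0.007154 = 0.310 mg/L.

0.310 mg/L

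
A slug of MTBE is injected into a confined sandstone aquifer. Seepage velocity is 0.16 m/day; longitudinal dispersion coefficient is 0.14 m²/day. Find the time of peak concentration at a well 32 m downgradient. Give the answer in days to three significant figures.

195 days

For the 1D instantaneous-source solution, setting ∂C/∂t = 0 at fixed x gives v²t² + 2Dt − x² = 0, so t = (√(D² + v²x²) − D)/v².
√(D² + v²x²) = √(0.14² + 0.16² × 32²) = 5.122; v² = 0.0256.
t = (5.122 − 0.14)/0.0256 = 195 days (vs. the pure-advection estimate x/v = 200 d).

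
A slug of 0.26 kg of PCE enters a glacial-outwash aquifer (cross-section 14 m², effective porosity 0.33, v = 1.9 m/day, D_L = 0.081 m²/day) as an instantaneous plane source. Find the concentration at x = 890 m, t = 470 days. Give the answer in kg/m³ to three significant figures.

0.00243 kg/m³

For an instantaneous plane source, C(x,t) = M/(n_e·A·√(4πDt)) · exp(−(x−vt)²/(4Dt)), with n_e·A the pore (flow) area.
Plume center vt = 1.9 × 470 = 893 m, so the well at 890 m is 3 m upgradient of the peak.
√(4πDt) = 21.87 m, giving peak height M/(n_e·A·√(4πDt)) = 0.26/(0.33 × 14 × 21.87) = 0.002573 kg/m³.
(x−vt)²/(4Dt) = (-3)²/(4 × 0.081 × 470) = 0.05910; exp(−0.05910) = 0.9426.
C = 0.002573 × 0.9426 = 0.00243 kg/m³.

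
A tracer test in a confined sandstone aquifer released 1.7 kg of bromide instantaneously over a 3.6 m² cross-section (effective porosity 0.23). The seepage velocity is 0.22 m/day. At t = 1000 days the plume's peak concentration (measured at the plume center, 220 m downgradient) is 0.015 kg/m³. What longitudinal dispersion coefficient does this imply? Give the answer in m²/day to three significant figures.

At the plume center C_max = M/(n_e·A·√(4πDt)), so D = M²/(4πt·(n_e·A·C_max)²).
n_e·A·C_max = 0.23 × 3.6 × 0.015 = 0.01242 kg/m.
D = 1.7²/(4π × 1000 × 0.01242²) = 1.49 m²/day.

1.49 m²/day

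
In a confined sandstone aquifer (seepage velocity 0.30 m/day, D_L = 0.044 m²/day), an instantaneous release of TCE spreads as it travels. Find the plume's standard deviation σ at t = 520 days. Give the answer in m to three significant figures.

6.76 m

Dispersive spreading gives a Gaussian with σ² = 2Dt; advection only shifts the center.
σ = √(2 × 0.044 × 520) = 6.76 m.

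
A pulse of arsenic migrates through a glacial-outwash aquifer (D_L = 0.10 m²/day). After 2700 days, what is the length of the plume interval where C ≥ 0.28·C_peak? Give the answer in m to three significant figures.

The plume is Gaussian with σ = √(2Dt) = √(2 × 0.10 × 2700) = 23.24 m.
C/C_peak = exp(−Δx²/(2σ²)) = 0.28 ⇒ Δx = σ·√(−2 ln 0.28) = 23.24 × 1.596 = 37.09 m.
Width = 2Δx = 74.2 m.

74.2 m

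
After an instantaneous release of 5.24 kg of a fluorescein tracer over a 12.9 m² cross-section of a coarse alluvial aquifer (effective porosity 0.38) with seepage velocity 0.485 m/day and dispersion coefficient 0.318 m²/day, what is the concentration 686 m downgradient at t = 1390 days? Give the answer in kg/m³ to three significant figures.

For an instantaneous plane source, C(x,t) = M/(n_e·A·√(4πDt)) · exp(−(x−vt)²/(4Dt)), with n_e·A the pore (flow) area.
Plume center vt = 0.485 × 1390 = 674.15 m, so the well at 686 m is 11.85 m downgradient of the peak.
√(4πDt) = 74.53 m, giving peak height M/(n_e·A·√(4πDt)) = 5.24/(0.38 × 12.9 × 74.53) = 0.01434 kg/m³.
(x−vt)²/(4Dt) = (11.85)²/(4 × 0.318 × 1390) = 0.07942; exp(−0.07942) = 0.9237.
C = 0.01434 × 0.9237 = 0.0132 kg/m³.

0.0132 kg/m³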